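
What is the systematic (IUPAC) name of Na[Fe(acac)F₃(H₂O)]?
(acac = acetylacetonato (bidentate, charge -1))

sodium (acetylacetonato)aquatrifluoroferrate(III)

The 1 sodium counter-ion carries a total charge of +1, so each complex ion is 1−.
Ligand charges: 1×acetylacetonato (-1 each), 1×aqua (neutral), 3×fluoro (-1 each); total -4. So Fe + (-4) = 1−, giving Fe = +3.
Ligands are named alphabetically: acetylacetonato before aqua before fluoro.
The complex ion is anionic, so iron takes the -ate form ferrate(III).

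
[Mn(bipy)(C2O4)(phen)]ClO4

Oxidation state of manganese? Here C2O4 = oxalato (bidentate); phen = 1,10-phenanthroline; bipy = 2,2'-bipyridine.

+3

1 perchlorate outside the brackets (-1 each) → the complex ion is 1+.
Ligand charges: 1×C2O4 = -2; 1×phen neutral; 1×bipy neutral; sum -2.
Mn + (-2) = 1+ ⇒ Mn is +3.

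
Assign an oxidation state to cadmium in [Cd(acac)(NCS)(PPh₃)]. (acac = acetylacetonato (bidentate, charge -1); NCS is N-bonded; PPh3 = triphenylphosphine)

No counter-ion: the bracketed complex is neutral.
Ligand charges: 1×acac = -1; 1×NCS = -1; 1×PPh3 neutral; sum -2.
Cd + (-2) = 0 ⇒ Cd is +2.

+2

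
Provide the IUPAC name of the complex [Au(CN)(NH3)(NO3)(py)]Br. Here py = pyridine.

The 1 bromide counter-ion carries a total charge of -1, so each complex ion is 1+.
Ligand charges: 1×pyridine (neutral), 1×ammine (neutral), 1×nitrato (-1 each), 1×cyano (-1 each); total -2. So Au + (-2) = 1+, giving Au = +3.
Ligands are named alphabetically: ammine before cyano before nitrato before pyridine.

amminecyanonitrato(pyridine)gold(III) bromide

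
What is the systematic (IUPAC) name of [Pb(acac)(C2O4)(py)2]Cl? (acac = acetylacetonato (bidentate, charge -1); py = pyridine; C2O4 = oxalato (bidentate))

(acetylacetonato)oxalatobis(pyridine)lead(IV) chloride

The 1 chloride counter-ion carries a total charge of -1, so each complex ion is 1+.
Ligand charges: 1×acetylacetonato (-1 each), 2×pyridine (neutral), 1×oxalato (-2 each); total -3. So Pb + (-3) = 1+, giving Pb = +4.
Ligands are named alphabetically: acetylacetonato before oxalato before pyridine.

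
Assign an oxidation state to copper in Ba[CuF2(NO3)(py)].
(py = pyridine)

+1

1 barium outside the brackets (+2 each) → the complex ion is 2−.
Ligand charges: 1×py neutral; 2×F = -2; 1×NO3 = -1; sum -3.
Cu + (-3) = 2− ⇒ Cu is +1.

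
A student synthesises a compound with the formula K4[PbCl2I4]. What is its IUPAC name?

potassium dichlorotetraiodoplumbate(II)

The 4 potassium counter-ions carry a total charge of +4, so each complex ion is 4−.
Ligand charges: 2×chloro (-1 each), 4×iodo (-1 each); total -6. So Pb + (-6) = 4−, giving Pb = +2.
Ligands are named alphabetically: chloro before iodo.
The complex ion is anionic, so lead takes the -ate form plumbate(II).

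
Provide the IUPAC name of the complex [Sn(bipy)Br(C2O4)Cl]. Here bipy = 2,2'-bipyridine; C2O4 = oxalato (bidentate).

(2,2'-bipyridine)bromochlorooxalatotin(IV)

There is no counter-ion, so the complex is neutral overall.
Ligand charges: 1×chloro (-1 each), 1×bromo (-1 each), 1×2,2'-bipyridine (neutral), 1×oxalato (-2 each); total -4. So Sn + (-4) = 0, giving Sn = +4.
Ligands are named alphabetically: bipyridine before bromo before chloro before oxalato.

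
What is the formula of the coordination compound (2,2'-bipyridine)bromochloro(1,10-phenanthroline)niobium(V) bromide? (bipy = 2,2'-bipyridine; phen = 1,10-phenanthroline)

Ligands: 1 bromo (Br, -1), 1 2,2'-bipyridine (bipy, neutral), 1 chloro (Cl, -1), 1 1,10-phenanthroline (phen, neutral). Ligand charge sum = -2.
With Nb in oxidation state +5, the complex ion is [Nb...]^3+.
Charge balance with bromide (-1) requires 1 complex ion per 3 bromide.

[Nb(bipy)BrCl(phen)]Br3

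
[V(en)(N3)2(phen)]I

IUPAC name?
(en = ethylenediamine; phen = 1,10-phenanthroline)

The 1 iodide counter-ion carries a total charge of -1, so each complex ion is 1+.
Ligand charges: 2×azido (-1 each), 1×ethylenediamine (neutral), 1×1,10-phenanthroline (neutral); total -2. So V + (-2) = 1+, giving V = +3.
Ligands are named alphabetically: azido before ethylenediamine before phenanthroline.

diazido(ethylenediamine)(1,10-phenanthroline)vanadium(III) iodide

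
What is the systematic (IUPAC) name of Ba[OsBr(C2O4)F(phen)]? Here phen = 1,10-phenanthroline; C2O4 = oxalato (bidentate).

barium bromofluorooxalato(1,10-phenanthroline)osmate(II)

The 1 barium counter-ion carries a total charge of +2, so each complex ion is 2−.
Ligand charges: 1×1,10-phenanthroline (neutral), 1×bromo (-1 each), 1×oxalato (-2 each), 1×fluoro (-1 each); total -4. So Os + (-4) = 2−, giving Os = +2.
Ligands are named alphabetically: bromo before fluoro before oxalato before phenanthroline.
The complex ion is anionic, so osmium takes the -ate form osmate(II).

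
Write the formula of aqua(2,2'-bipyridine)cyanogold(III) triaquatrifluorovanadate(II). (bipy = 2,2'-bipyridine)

[Au(bipy)(CN)(H2O)][VF3(H2O)3]2

Cation [Au…]: ligand charges -1, Au(III) ⇒ ion charge 2+.
Anion [V…]: ligand charges -3, V(II) ⇒ ion charge 1−.
One 2+ cation requires 2 of the 1− anion.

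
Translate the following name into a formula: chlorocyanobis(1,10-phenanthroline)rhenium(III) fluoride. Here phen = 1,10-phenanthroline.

[ReCl(CN)(phen)2]F

Ligands: 1 chloro (Cl, -1), 2 1,10-phenanthroline (phen, neutral), 1 cyano (CN, -1). Ligand charge sum = -2.
Charge balance with fluoride (-1) requires 1 complex ion per 1 fluoride.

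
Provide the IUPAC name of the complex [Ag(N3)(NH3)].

ammineazidosilver(I)

There is no counter-ion, so the complex is neutral overall.
Ligand charges: 1×ammine (neutral), 1×azido (-1 each); total -1. So Ag + (-1) = 0, giving Ag = +1.
Ligands are named alphabetically: ammine before azido.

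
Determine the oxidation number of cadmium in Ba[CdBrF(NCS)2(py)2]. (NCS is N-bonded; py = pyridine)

+2

1 barium outside the brackets (+2 each) → the complex ion is 2−.
Ligand charges: 1×F = -1; 1×Br = -1; 2×NCS = -2; 2×py neutral; sum -4.
Cd + (-4) = 2− ⇒ Cd is +2.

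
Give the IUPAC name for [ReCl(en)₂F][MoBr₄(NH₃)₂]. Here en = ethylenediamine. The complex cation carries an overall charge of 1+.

chlorobis(ethylenediamine)fluororhenium(III) diamminetetrabromomolybdate(III)

Both ions are complex: the cation is named first with the plain metal name, the anion second with the -ate form; each ion's ligands are alphabetised independently.
The complex cation is given as 1+; its ligand charges sum to -2, so Re = +3.
A 1:1 salt means the anion carries the equal and opposite charge, 1−.
Anion: ligand charges sum to -4; for the ion to be 1−, Mo = +3.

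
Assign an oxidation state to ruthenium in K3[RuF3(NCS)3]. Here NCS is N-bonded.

+3

3 potassium outside the brackets (+1 each) → the complex ion is 3−.
Ligand charges: 3×NCS = -3; 3×F = -3; sum -6.
Ru + (-6) = 3− ⇒ Ru is +3.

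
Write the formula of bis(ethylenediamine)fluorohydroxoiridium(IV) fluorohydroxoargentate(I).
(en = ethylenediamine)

Cation [Ir…]: ligand charges -2, Ir(IV) ⇒ ion charge 2+.
Anion [Ag…]: ligand charges -2, Ag(I) ⇒ ion charge 1−.

[Ir(en)2F(OH)][AgF(OH)]2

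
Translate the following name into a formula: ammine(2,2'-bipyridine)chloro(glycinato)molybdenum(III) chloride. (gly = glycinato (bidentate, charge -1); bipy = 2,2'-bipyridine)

Ligands: 1 chloro (Cl, -1), 1 glycinato (gly, -1), 1 ammine (NH3, neutral), 1 2,2'-bipyridine (bipy, neutral). Ligand charge sum = -2.
Charge balance with chloride (-1) requires 1 complex ion per 1 chloride.

[Mo(bipy)Cl(gly)(NH3)]Cl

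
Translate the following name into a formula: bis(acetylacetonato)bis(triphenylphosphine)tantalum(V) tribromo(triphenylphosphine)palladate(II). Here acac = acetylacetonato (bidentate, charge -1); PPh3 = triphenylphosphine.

Cation [Ta…]: ligand charges -2, Ta(V) ⇒ ion charge 3+.
Anion [Pd…]: ligand charges -3, Pd(II) ⇒ ion charge 1−.
One 3+ cation requires 3 of the 1− anion.

[Ta(acac)2(PPh3)2][PdBr3(PPh3)]3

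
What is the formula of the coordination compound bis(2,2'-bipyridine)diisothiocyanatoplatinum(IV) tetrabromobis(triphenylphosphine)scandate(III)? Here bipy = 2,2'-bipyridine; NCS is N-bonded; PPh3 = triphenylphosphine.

Cation [Pt…]: ligand charges -2, Pt(IV) ⇒ ion charge 2+.
Anion [Sc…]: ligand charges -4, Sc(III) ⇒ ion charge 1−.

[Pt(bipy)2(NCS)2][ScBr4(PPh3)2]2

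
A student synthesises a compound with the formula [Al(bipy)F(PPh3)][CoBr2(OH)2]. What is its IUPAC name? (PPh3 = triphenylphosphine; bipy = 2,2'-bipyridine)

(2,2'-bipyridine)fluoro(triphenylphosphine)aluminium(III) dibromodihydroxocobaltate(II)

Aluminium is always +3 in its complexes; the cation's ligand charges sum to -1, so the complex cation is 2+.
A 1:1 salt means the anion carries the equal and opposite charge, 2−.
Anion: ligand charges sum to -4; for the ion to be 2−, Co = +2.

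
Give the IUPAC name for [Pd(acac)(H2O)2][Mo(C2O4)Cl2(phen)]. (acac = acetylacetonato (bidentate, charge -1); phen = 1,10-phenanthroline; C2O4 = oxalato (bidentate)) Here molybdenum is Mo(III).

Mo is given as +3; the anion's ligand charges sum to -4, so the complex anion is 1−.
A 1:1 salt means the cation carries the equal and opposite charge, 1+.
Cation: ligand charges sum to -1; for the ion to be 1+, Pd = +2.

(acetylacetonato)diaquapalladium(II) dichlorooxalato(1,10-phenanthroline)molybdate(III)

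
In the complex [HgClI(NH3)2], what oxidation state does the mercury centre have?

No counter-ion: the bracketed complex is neutral.
Ligand charges: 1×I = -1; 2×NH3 neutral; 1×Cl = -1; sum -2.
Hg + (-2) = 0 ⇒ Hg is +2.

+2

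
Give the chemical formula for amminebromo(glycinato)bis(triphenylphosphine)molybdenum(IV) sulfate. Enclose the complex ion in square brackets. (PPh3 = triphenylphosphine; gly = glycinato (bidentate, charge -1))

[MoBr(gly)(NH3)(PPh3)2]SO4

Ligands: 1 ammine (NH3, neutral), 2 triphenylphosphine (PPh3, neutral), 1 bromo (Br, -1), 1 glycinato (gly, -1). Ligand charge sum = -2.
With Mo in oxidation state +4, the complex ion is [Mo...]^2+.
Charge balance with sulfate (-2) requires 1 complex ion per 1 sulfate.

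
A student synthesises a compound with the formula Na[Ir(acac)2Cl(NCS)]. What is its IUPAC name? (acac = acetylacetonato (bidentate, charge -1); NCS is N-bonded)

sodium bis(acetylacetonato)chloroisothiocyanatoiridate(III)

The 1 sodium counter-ion carries a total charge of +1, so each complex ion is 1−.
Ligand charges: 2×acetylacetonato (-1 each), 1×isothiocyanato (-1 each), 1×chloro (-1 each); total -4. So Ir + (-4) = 1−, giving Ir = +3.
The complex ion is anionic, so iridium takes the -ate form iridate(III).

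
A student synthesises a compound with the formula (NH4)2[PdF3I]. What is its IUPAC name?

ammonium trifluoroiodopalladate(II)

The 2 ammonium counter-ions carry a total charge of +2, so each complex ion is 2−.
Ligand charges: 3×fluoro (-1 each), 1×iodo (-1 each); total -4. So Pd + (-4) = 2−, giving Pd = +2.
The complex ion is anionic, so palladium takes the -ate form palladate(II).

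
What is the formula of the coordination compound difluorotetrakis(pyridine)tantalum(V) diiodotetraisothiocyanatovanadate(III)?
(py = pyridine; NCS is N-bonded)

[TaF2(py)4][VI2(NCS)4]

Cation [Ta…]: ligand charges -2, Ta(V) ⇒ ion charge 3+.
Anion [V…]: ligand charges -6, V(III) ⇒ ion charge 3−.
One 3+ cation balances one 3− anion.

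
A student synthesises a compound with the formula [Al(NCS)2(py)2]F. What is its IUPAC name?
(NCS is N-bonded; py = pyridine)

diisothiocyanatobis(pyridine)aluminium(III) fluoride

The 1 fluoride counter-ion carries a total charge of -1, so each complex ion is 1+.
Ligand charges: 2×isothiocyanato (-1 each), 2×pyridine (neutral); total -2. So Al + (-2) = 1+, giving Al = +3.
Ligands are named alphabetically: isothiocyanato before pyridine.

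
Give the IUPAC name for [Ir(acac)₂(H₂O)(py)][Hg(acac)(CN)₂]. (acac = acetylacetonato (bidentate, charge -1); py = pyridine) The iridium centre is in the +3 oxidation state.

Ir is given as +3; the cation's ligand charges sum to -2, so the complex cation is 1+.
A 1:1 salt means the anion carries the equal and opposite charge, 1−.
Anion: ligand charges sum to -3; for the ion to be 1−, Hg = +2.

bis(acetylacetonato)aqua(pyridine)iridium(III) (acetylacetonato)dicyanomercurate(II)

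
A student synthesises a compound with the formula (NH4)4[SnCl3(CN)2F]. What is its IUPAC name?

ammonium trichlorodicyanofluorostannate(II)

The 4 ammonium counter-ions carry a total charge of +4, so each complex ion is 4−.
Ligand charges: 2×cyano (-1 each), 1×fluoro (-1 each), 3×chloro (-1 each); total -6. So Sn + (-6) = 4−, giving Sn = +2.
Ligands are named alphabetically: chloro before cyano before fluoro.
The complex ion is anionic, so tin takes the -ate form stannate(II).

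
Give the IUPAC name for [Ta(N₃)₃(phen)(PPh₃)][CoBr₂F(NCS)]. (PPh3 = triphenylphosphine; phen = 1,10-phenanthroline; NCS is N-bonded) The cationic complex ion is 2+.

The complex cation is given as 2+; its ligand charges sum to -3, so Ta = +5.
A 1:1 salt means the anion carries the equal and opposite charge, 2−.
Anion: ligand charges sum to -4; for the ion to be 2−, Co = +2.

triazido(1,10-phenanthroline)(triphenylphosphine)tantalum(V) dibromofluoroisothiocyanatocobaltate(II)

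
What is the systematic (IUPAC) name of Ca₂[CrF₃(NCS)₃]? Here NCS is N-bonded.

The 2 calcium counter-ions carry a total charge of +4, so each complex ion is 4−.
Ligand charges: 3×isothiocyanato (-1 each), 3×fluoro (-1 each); total -6. So Cr + (-6) = 4−, giving Cr = +2.
The complex ion is anionic, so chromium takes the -ate form chromate(II).

calcium trifluorotriisothiocyanatochromate(II)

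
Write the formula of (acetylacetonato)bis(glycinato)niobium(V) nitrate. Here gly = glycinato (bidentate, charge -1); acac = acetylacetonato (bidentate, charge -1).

[Nb(acac)(gly)2](NO3)2

Ligands: 2 glycinato (gly, -1), 1 acetylacetonato (acac, -1). Ligand charge sum = -3.
With Nb in oxidation state +5, the complex ion is [Nb...]^2+.
Charge balance with nitrate (-1) requires 1 complex ion per 2 nitrate.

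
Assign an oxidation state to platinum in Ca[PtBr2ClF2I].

1 calcium outside the brackets (+2 each) → the complex ion is 2−.
Ligand charges: 2×Br = -2; 1×I = -1; 2×F = -2; 1×Cl = -1; sum -6.
Pt + (-6) = 2− ⇒ Pt is +4.

+4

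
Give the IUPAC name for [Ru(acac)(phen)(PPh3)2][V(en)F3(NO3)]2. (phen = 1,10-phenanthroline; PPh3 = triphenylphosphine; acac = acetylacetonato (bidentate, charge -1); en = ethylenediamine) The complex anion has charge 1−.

(acetylacetonato)(1,10-phenanthroline)bis(triphenylphosphine)ruthenium(III) (ethylenediamine)trifluoronitratovanadate(III)

Both ions are complex: the cation is named first with the plain metal name, the anion second with the -ate form; each ion's ligands are alphabetised independently.
The complex anion is given as 1−; its ligand charges sum to -4, so V = +3.
With 2 anions per cation, the cation must be 2×1 = 2+.
Cation: ligand charges sum to -1; for the ion to be 2+, Ru = +3.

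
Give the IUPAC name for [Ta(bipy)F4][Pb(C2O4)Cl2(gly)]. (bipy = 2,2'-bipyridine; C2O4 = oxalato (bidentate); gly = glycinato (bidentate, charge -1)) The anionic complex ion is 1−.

(2,2'-bipyridine)tetrafluorotantalum(V) dichloro(glycinato)oxalatoplumbate(IV)

Both ions are complex: the cation is named first with the plain metal name, the anion second with the -ate form; each ion's ligands are alphabetised independently.
The complex anion is given as 1−; its ligand charges sum to -5, so Pb = +4.
A 1:1 salt means the cation carries the equal and opposite charge, 1+.
Cation: ligand charges sum to -4; for the ion to be 1+, Ta = +5.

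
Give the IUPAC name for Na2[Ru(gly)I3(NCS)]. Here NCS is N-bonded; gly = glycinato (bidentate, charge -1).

The 2 sodium counter-ions carry a total charge of +2, so each complex ion is 2−.
Ligand charges: 3×iodo (-1 each), 1×isothiocyanato (-1 each), 1×glycinato (-1 each); total -5. So Ru + (-5) = 2−, giving Ru = +3.
Ligands are named alphabetically: glycinato before iodo before isothiocyanato.
The complex ion is anionic, so ruthenium takes the -ate form ruthenate(III).

sodium (glycinato)triiodoisothiocyanatoruthenate(III)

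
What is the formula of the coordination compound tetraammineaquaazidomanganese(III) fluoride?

Ligands: 1 azido (N3, -1), 4 ammine (NH3, neutral), 1 aqua (H2O, neutral). Ligand charge sum = -1.
With Mn in oxidation state +3, the complex ion is [Mn...]^2+.
Charge balance with fluoride (-1) requires 1 complex ion per 2 fluoride.

[Mn(H2O)(N3)(NH3)4]F2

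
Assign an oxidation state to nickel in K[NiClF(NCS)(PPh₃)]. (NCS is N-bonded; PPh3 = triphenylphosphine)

+2

1 potassium outside the brackets (+1 each) → the complex ion is 1−.
Ligand charges: 1×NCS = -1; 1×Cl = -1; 1×PPh3 neutral; 1×F = -1; sum -3.
Ni + (-3) = 1− ⇒ Ni is +2.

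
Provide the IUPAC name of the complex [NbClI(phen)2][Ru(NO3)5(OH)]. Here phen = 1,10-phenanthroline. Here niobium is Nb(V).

chloroiodobis(1,10-phenanthroline)niobium(V) hydroxopentanitratoruthenate(III)

Both ions are complex: the cation is named first with the plain metal name, the anion second with the -ate form; each ion's ligands are alphabetised independently.
Nb is given as +5; the cation's ligand charges sum to -2, so the complex cation is 3+.
A 1:1 salt means the anion carries the equal and opposite charge, 3−.
Anion: ligand charges sum to -6; for the ion to be 3−, Ru = +3.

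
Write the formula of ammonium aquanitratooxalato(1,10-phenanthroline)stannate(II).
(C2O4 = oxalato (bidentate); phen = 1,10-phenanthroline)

Ligands: 1 oxalato (C2O4, -2), 1 aqua (H2O, neutral), 1 1,10-phenanthroline (phen, neutral), 1 nitrato (NO3, -1). Ligand charge sum = -3.
With Sn in oxidation state +2, the complex ion is [Sn...]^1−.
Charge balance with ammonium (+1) requires 1 complex ion per 1 ammonium.

NH4[Sn(C2O4)(H2O)(NO3)(phen)]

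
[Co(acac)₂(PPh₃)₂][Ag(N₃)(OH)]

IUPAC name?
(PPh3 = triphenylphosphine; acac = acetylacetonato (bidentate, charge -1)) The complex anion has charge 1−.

The complex anion is given as 1−; its ligand charges sum to -2, so Ag = +1.
A 1:1 salt means the cation carries the equal and opposite charge, 1+.
Cation: ligand charges sum to -2; for the ion to be 1+, Co = +3.

bis(acetylacetonato)bis(triphenylphosphine)cobalt(III) azidohydroxoargentate(I)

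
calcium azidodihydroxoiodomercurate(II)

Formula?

Ligands: 1 iodo (I, -1), 2 hydroxo (OH, -1), 1 azido (N3, -1). Ligand charge sum = -4.
With Hg in oxidation state +2, the complex ion is [Hg...]^2−.
Charge balance with calcium (+2) requires 1 complex ion per 1 calcium.

Ca[HgI(N3)(OH)2]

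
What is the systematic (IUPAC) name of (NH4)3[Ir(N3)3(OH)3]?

The 3 ammonium counter-ions carry a total charge of +3, so each complex ion is 3−.
Ligand charges: 3×azido (-1 each), 3×hydroxo (-1 each); total -6. So Ir + (-6) = 3−, giving Ir = +3.
The complex ion is anionic, so iridium takes the -ate form iridate(III).

ammonium triazidotrihydroxoiridate(III)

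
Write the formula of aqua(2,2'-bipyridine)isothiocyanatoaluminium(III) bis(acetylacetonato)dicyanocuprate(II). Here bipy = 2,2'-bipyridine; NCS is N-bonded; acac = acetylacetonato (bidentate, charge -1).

[Al(bipy)(H2O)(NCS)][Cu(acac)2(CN)2]

Cation [Al…]: ligand charges -1, Al(III) ⇒ ion charge 2+.
Anion [Cu…]: ligand charges -4, Cu(II) ⇒ ion charge 2−.
One 2+ cation balances one 2− anion.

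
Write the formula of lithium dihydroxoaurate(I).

Li[Au(OH)2]

Ligands: 2 hydroxo (OH, -1). Ligand charge sum = -2.
Charge balance with lithium (+1) requires 1 complex ion per 1 lithium.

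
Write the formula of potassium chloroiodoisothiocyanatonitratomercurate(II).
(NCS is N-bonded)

K2[HgClI(NCS)(NO3)]

Ligands: 1 isothiocyanato (NCS, -1), 1 nitrato (NO3, -1), 1 chloro (Cl, -1), 1 iodo (I, -1). Ligand charge sum = -4.
Charge balance with potassium (+1) requires 1 complex ion per 2 potassium.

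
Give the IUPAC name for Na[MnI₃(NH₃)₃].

sodium triamminetriiodomanganate(II)

The 1 sodium counter-ion carries a total charge of +1, so each complex ion is 1−.
Ligand charges: 3×iodo (-1 each), 3×ammine (neutral); total -3. So Mn + (-3) = 1−, giving Mn = +2.
Ligands are named alphabetically: ammine before iodo.
The complex ion is anionic, so manganese takes the -ate form manganate(II).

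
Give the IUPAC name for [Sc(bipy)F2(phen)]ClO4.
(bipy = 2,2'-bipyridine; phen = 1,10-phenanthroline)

The 1 perchlorate counter-ion carries a total charge of -1, so each complex ion is 1+.
Ligand charges: 1×2,2'-bipyridine (neutral), 2×fluoro (-1 each), 1×1,10-phenanthroline (neutral); total -2. So Sc + (-2) = 1+, giving Sc = +3.
Ligands are named alphabetically: bipyridine before fluoro before phenanthroline.

(2,2'-bipyridine)difluoro(1,10-phenanthroline)scandium(III) perchlorate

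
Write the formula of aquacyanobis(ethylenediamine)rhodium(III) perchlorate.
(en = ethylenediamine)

[Rh(CN)(en)2(H2O)](ClO4)2

Ligands: 1 cyano (CN, -1), 1 aqua (H2O, neutral), 2 ethylenediamine (en, neutral). Ligand charge sum = -1.
Charge balance with perchlorate (-1) requires 1 complex ion per 2 perchlorate.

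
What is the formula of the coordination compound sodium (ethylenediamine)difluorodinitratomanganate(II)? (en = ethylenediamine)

Ligands: 2 fluoro (F, -1), 2 nitrato (NO3, -1), 1 ethylenediamine (en, neutral). Ligand charge sum = -4.
With Mn in oxidation state +2, the complex ion is [Mn...]^2−.
Charge balance with sodium (+1) requires 1 complex ion per 2 sodium.

Na2[Mn(en)F2(NO3)2]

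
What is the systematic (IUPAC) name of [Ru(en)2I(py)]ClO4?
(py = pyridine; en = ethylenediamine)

bis(ethylenediamine)iodo(pyridine)ruthenium(II) perchlorate

The 1 perchlorate counter-ion carries a total charge of -1, so each complex ion is 1+.
Ligand charges: 1×pyridine (neutral), 2×ethylenediamine (neutral), 1×iodo (-1 each); total -1. So Ru + (-1) = 1+, giving Ru = +2.
Ligands are named alphabetically: ethylenediamine before iodo before pyridine.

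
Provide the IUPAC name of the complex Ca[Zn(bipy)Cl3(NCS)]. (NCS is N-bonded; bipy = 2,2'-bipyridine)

The 1 calcium counter-ion carries a total charge of +2, so each complex ion is 2−.
Ligand charges: 3×chloro (-1 each), 1×isothiocyanato (-1 each), 1×2,2'-bipyridine (neutral); total -4. So Zn + (-4) = 2−, giving Zn = +2.
The complex ion is anionic, so zinc takes the -ate form zincate(II).

calcium (2,2'-bipyridine)trichloroisothiocyanatozincate(II)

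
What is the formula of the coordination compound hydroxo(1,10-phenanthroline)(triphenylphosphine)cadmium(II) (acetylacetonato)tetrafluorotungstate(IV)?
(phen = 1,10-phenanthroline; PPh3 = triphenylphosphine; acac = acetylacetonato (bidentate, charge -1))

Cation [Cd…]: ligand charges -1, Cd(II) ⇒ ion charge 1+.
Anion [W…]: ligand charges -5, W(IV) ⇒ ion charge 1−.

[Cd(OH)(phen)(PPh3)][W(acac)F4]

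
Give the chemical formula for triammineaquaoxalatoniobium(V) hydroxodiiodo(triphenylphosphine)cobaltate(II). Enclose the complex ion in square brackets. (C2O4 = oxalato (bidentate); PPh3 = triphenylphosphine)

[Nb(C2O4)(H2O)(NH3)3][CoI2(OH)(PPh3)]3

Cation [Nb…]: ligand charges -2, Nb(V) ⇒ ion charge 3+.
Anion [Co…]: ligand charges -3, Co(II) ⇒ ion charge 1−.
One 3+ cation requires 3 of the 1− anion.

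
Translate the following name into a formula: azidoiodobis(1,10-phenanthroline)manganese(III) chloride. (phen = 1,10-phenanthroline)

[MnI(N3)(phen)2]Cl

Ligands: 1 iodo (I, -1), 1 azido (N3, -1), 2 1,10-phenanthroline (phen, neutral). Ligand charge sum = -2.
With Mn in oxidation state +3, the complex ion is [Mn...]^1+.
Charge balance with chloride (-1) requires 1 complex ion per 1 chloride.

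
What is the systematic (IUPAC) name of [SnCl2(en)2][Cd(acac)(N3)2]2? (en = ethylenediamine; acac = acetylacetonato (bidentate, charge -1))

Both ions are complex: the cation is named first with the plain metal name, the anion second with the -ate form; each ion's ligands are alphabetised independently.
Cadmium is always +2 in its complexes; the anion's ligand charges sum to -3, so the complex anion is 1−.
With 2 anions per cation, the cation must be 2×1 = 2+.
Cation: ligand charges sum to -2; for the ion to be 2+, Sn = +4.

dichlorobis(ethylenediamine)tin(IV) (acetylacetonato)diazidocadmate(II)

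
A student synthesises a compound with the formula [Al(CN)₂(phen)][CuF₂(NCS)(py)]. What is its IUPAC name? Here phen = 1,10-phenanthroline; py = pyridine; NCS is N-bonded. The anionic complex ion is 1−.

dicyano(1,10-phenanthroline)aluminium(III) difluoroisothiocyanato(pyridine)cuprate(II)

Both ions are complex: the cation is named first with the plain metal name, the anion second with the -ate form; each ion's ligands are alphabetised independently.
The complex anion is given as 1−; its ligand charges sum to -3, so Cu = +2.
A 1:1 salt means the cation carries the equal and opposite charge, 1+.
Cation: ligand charges sum to -2; for the ion to be 1+, Al = +3.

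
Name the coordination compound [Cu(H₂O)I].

aquaiodocopper(I)

There is no counter-ion, so the complex is neutral overall.
Ligand charges: 1×aqua (neutral), 1×iodo (-1 each); total -1. So Cu + (-1) = 0, giving Cu = +1.
Ligands are named alphabetically: aqua before iodo.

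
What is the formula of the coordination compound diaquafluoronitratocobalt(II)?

Ligands: 1 fluoro (F, -1), 1 nitrato (NO3, -1), 2 aqua (H2O, neutral). Ligand charge sum = -2.
With Co in oxidation state +2, the complex ion is [Co...].

[CoF(H2O)2(NO3)]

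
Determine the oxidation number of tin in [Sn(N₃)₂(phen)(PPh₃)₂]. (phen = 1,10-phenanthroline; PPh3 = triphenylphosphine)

+2

No counter-ion: the bracketed complex is neutral.
Ligand charges: 1×phen neutral; 2×N3 = -2; 2×PPh3 neutral; sum -2.
Sn + (-2) = 0 ⇒ Sn is +2.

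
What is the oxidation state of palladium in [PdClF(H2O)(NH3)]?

+2

No counter-ion: the bracketed complex is neutral.
Ligand charges: 1×H2O neutral; 1×NH3 neutral; 1×F = -1; 1×Cl = -1; sum -2.
Pd + (-2) = 0 ⇒ Pd is +2.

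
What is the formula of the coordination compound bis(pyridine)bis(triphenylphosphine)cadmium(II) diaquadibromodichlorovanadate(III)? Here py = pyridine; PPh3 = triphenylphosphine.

[Cd(PPh3)2(py)2][VBr2Cl2(H2O)2]2

Cation [Cd…]: ligand charges 0, Cd(II) ⇒ ion charge 2+.
Anion [V…]: ligand charges -4, V(III) ⇒ ion charge 1−.
One 2+ cation requires 2 of the 1− anion.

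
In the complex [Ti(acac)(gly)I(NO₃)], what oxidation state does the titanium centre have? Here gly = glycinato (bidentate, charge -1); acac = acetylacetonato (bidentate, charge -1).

No counter-ion: the bracketed complex is neutral.
Ligand charges: 1×NO3 = -1; 1×I = -1; 1×gly = -1; 1×acac = -1; sum -4.
Ti + (-4) = 0 ⇒ Ti is +4.

+4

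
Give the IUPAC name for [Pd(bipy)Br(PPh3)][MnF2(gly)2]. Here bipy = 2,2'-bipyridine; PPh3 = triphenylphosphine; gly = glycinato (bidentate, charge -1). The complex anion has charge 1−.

Both ions are complex: the cation is named first with the plain metal name, the anion second with the -ate form; each ion's ligands are alphabetised independently.
The complex anion is given as 1−; its ligand charges sum to -4, so Mn = +3.
A 1:1 salt means the cation carries the equal and opposite charge, 1+.
Cation: ligand charges sum to -1; for the ion to be 1+, Pd = +2.

(2,2'-bipyridine)bromo(triphenylphosphine)palladium(II) difluorobis(glycinato)manganate(III)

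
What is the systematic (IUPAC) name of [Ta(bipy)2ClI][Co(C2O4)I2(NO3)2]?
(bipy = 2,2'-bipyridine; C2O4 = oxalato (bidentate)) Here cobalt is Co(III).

bis(2,2'-bipyridine)chloroiodotantalum(V) diiododinitratooxalatocobaltate(III)

Both ions are complex: the cation is named first with the plain metal name, the anion second with the -ate form; each ion's ligands are alphabetised independently.
Co is given as +3; the anion's ligand charges sum to -6, so the complex anion is 3−.
A 1:1 salt means the cation carries the equal and opposite charge, 3+.
Cation: ligand charges sum to -2; for the ion to be 3+, Ta = +5.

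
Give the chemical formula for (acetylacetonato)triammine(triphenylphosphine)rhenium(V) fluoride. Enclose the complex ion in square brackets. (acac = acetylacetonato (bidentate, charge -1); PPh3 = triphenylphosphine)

Ligands: 3 ammine (NH3, neutral), 1 acetylacetonato (acac, -1), 1 triphenylphosphine (PPh3, neutral). Ligand charge sum = -1.
With Re in oxidation state +5, the complex ion is [Re...]^4+.
Charge balance with fluoride (-1) requires 1 complex ion per 4 fluoride.

[Re(acac)(NH3)3(PPh3)]F4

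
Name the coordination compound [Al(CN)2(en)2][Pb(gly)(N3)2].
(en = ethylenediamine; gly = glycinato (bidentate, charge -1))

Aluminium is always +3 in its complexes; the cation's ligand charges sum to -2, so the complex cation is 1+.
A 1:1 salt means the anion carries the equal and opposite charge, 1−.
Anion: ligand charges sum to -3; for the ion to be 1−, Pb = +2.

dicyanobis(ethylenediamine)aluminium(III) diazido(glycinato)plumbate(II)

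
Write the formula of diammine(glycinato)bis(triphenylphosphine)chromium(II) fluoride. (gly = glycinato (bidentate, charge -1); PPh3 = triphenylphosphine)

Ligands: 1 glycinato (gly, -1), 2 ammine (NH3, neutral), 2 triphenylphosphine (PPh3, neutral). Ligand charge sum = -1.
Charge balance with fluoride (-1) requires 1 complex ion per 1 fluoride.

[Cr(gly)(NH3)2(PPh3)2]F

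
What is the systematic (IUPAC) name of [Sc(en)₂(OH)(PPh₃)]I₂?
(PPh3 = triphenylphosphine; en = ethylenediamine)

The 2 iodide counter-ions carry a total charge of -2, so each complex ion is 2+.
Ligand charges: 1×triphenylphosphine (neutral), 2×ethylenediamine (neutral), 1×hydroxo (-1 each); total -1. So Sc + (-1) = 2+, giving Sc = +3.
Ligands are named alphabetically: ethylenediamine before hydroxo before triphenylphosphine.

bis(ethylenediamine)hydroxo(triphenylphosphine)scandium(III) iodide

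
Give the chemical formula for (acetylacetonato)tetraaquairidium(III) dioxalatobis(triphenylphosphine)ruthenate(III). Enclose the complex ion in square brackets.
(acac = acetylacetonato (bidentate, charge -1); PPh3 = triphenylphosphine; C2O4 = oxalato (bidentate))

Cation [Ir…]: ligand charges -1, Ir(III) ⇒ ion charge 2+.
Anion [Ru…]: ligand charges -4, Ru(III) ⇒ ion charge 1−.
One 2+ cation requires 2 of the 1− anion.

[Ir(acac)(H2O)4][Ru(C2O4)2(PPh3)2]2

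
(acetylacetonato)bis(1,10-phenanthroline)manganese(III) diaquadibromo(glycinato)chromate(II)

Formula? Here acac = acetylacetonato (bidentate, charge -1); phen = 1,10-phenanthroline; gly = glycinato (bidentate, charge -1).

Cation [Mn…]: ligand charges -1, Mn(III) ⇒ ion charge 2+.
Anion [Cr…]: ligand charges -3, Cr(II) ⇒ ion charge 1−.
One 2+ cation requires 2 of the 1− anion.

[Mn(acac)(phen)2][CrBr2(gly)(H2O)2]2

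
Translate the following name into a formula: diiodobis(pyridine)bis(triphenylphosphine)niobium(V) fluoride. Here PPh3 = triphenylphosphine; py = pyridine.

Ligands: 2 triphenylphosphine (PPh3, neutral), 2 iodo (I, -1), 2 pyridine (py, neutral). Ligand charge sum = -2.
With Nb in oxidation state +5, the complex ion is [Nb...]^3+.
Charge balance with fluoride (-1) requires 1 complex ion per 3 fluoride.

[NbI2(PPh3)2(py)2]F3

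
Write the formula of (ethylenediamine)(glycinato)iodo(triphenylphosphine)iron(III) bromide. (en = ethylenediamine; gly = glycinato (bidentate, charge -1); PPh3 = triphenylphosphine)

Ligands: 1 ethylenediamine (en, neutral), 1 glycinato (gly, -1), 1 iodo (I, -1), 1 triphenylphosphine (PPh3, neutral). Ligand charge sum = -2.
With Fe in oxidation state +3, the complex ion is [Fe...]^1+.
Charge balance with bromide (-1) requires 1 complex ion per 1 bromide.

[Fe(en)(gly)I(PPh3)]Br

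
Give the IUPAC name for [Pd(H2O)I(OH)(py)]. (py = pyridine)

aquahydroxoiodo(pyridine)palladium(II)

There is no counter-ion, so the complex is neutral overall.
Ligand charges: 1×iodo (-1 each), 1×pyridine (neutral), 1×hydroxo (-1 each), 1×aqua (neutral); total -2. So Pd + (-2) = 0, giving Pd = +2.
Ligands are named alphabetically: aqua before hydroxo before iodo before pyridine.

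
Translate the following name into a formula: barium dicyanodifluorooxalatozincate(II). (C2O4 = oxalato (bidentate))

Ba2[Zn(C2O4)(CN)2F2]

Ligands: 1 oxalato (C2O4, -2), 2 fluoro (F, -1), 2 cyano (CN, -1). Ligand charge sum = -6.
With Zn in oxidation state +2, the complex ion is [Zn...]^4−.
Charge balance with barium (+2) requires 1 complex ion per 2 barium.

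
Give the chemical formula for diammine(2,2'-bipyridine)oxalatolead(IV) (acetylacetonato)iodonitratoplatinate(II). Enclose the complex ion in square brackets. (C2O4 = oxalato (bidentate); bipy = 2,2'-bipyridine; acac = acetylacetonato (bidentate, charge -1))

[Pb(bipy)(C2O4)(NH3)2][Pt(acac)I(NO3)]2

Cation [Pb…]: ligand charges -2, Pb(IV) ⇒ ion charge 2+.
Anion [Pt…]: ligand charges -3, Pt(II) ⇒ ion charge 1−.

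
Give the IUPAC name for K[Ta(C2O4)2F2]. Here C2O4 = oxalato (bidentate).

potassium difluorodioxalatotantalate(V)

The 1 potassium counter-ion carries a total charge of +1, so each complex ion is 1−.
Ligand charges: 2×fluoro (-1 each), 2×oxalato (-2 each); total -6. So Ta + (-6) = 1−, giving Ta = +5.
Ligands are named alphabetically: fluoro before oxalato.
The complex ion is anionic, so tantalum takes the -ate form tantalate(V).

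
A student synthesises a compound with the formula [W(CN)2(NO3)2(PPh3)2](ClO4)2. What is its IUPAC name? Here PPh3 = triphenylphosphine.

dicyanodinitratobis(triphenylphosphine)tungsten(VI) perchlorate

The 2 perchlorate counter-ions carry a total charge of -2, so each complex ion is 2+.
Ligand charges: 2×cyano (-1 each), 2×nitrato (-1 each), 2×triphenylphosphine (neutral); total -4. So W + (-4) = 2+, giving W = +6.
Ligands are named alphabetically: cyano before nitrato before triphenylphosphine.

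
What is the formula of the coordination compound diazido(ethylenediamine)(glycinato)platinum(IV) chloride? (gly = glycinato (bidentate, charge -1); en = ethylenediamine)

Ligands: 2 azido (N3, -1), 1 glycinato (gly, -1), 1 ethylenediamine (en, neutral). Ligand charge sum = -3.
With Pt in oxidation state +4, the complex ion is [Pt...]^1+.
Charge balance with chloride (-1) requires 1 complex ion per 1 chloride.

[Pt(en)(gly)(N3)2]Cl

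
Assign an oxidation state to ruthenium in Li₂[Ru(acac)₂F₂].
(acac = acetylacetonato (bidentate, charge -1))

2 lithium outside the brackets (+1 each) → the complex ion is 2−.
Ligand charges: 2×F = -2; 2×acac = -2; sum -4.
Ru + (-4) = 2− ⇒ Ru is +2.

+2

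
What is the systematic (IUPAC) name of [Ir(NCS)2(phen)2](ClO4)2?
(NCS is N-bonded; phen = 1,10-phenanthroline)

diisothiocyanatobis(1,10-phenanthroline)iridium(IV) perchlorate

The 2 perchlorate counter-ions carry a total charge of -2, so each complex ion is 2+.
Ligand charges: 2×isothiocyanato (-1 each), 2×1,10-phenanthroline (neutral); total -2. So Ir + (-2) = 2+, giving Ir = +4.
Ligands are named alphabetically: isothiocyanato before phenanthroline.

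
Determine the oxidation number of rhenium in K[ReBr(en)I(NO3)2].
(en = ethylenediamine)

+3

1 potassium outside the brackets (+1 each) → the complex ion is 1−.
Ligand charges: 1×I = -1; 1×Br = -1; 1×en neutral; 2×NO3 = -2; sum -4.
Re + (-4) = 1− ⇒ Re is +3.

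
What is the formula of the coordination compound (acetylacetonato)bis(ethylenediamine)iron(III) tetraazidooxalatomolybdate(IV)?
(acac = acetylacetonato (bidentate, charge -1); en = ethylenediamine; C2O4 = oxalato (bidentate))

[Fe(acac)(en)2][Mo(C2O4)(N3)4]

Cation [Fe…]: ligand charges -1, Fe(III) ⇒ ion charge 2+.
Anion [Mo…]: ligand charges -6, Mo(IV) ⇒ ion charge 2−.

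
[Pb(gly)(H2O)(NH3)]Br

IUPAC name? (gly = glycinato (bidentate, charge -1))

The 1 bromide counter-ion carries a total charge of -1, so each complex ion is 1+.
Ligand charges: 1×ammine (neutral), 1×aqua (neutral), 1×glycinato (-1 each); total -1. So Pb + (-1) = 1+, giving Pb = +2.
Ligands are named alphabetically: ammine before aqua before glycinato.

ammineaqua(glycinato)lead(II) bromide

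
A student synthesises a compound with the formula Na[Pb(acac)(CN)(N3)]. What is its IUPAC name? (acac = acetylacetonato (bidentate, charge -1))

The 1 sodium counter-ion carries a total charge of +1, so each complex ion is 1−.
Ligand charges: 1×acetylacetonato (-1 each), 1×cyano (-1 each), 1×azido (-1 each); total -3. So Pb + (-3) = 1−, giving Pb = +2.
The complex ion is anionic, so lead takes the -ate form plumbate(II).

sodium (acetylacetonato)azidocyanoplumbate(II)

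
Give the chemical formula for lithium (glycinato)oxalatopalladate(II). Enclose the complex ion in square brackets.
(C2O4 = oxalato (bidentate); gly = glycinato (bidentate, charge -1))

Ligands: 1 oxalato (C2O4, -2), 1 glycinato (gly, -1). Ligand charge sum = -3.
With Pd in oxidation state +2, the complex ion is [Pd...]^1−.
Charge balance with lithium (+1) requires 1 complex ion per 1 lithium.

Li[Pd(C2O4)(gly)]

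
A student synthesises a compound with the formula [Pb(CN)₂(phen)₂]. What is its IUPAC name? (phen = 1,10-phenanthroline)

There is no counter-ion, so the complex is neutral overall.
Ligand charges: 2×cyano (-1 each), 2×1,10-phenanthroline (neutral); total -2. So Pb + (-2) = 0, giving Pb = +2.
Ligands are named alphabetically: cyano before phenanthroline.

dicyanobis(1,10-phenanthroline)lead(II)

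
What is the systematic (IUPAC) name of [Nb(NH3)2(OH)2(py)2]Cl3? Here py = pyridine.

The 3 chloride counter-ions carry a total charge of -3, so each complex ion is 3+.
Ligand charges: 2×hydroxo (-1 each), 2×pyridine (neutral), 2×ammine (neutral); total -2. So Nb + (-2) = 3+, giving Nb = +5.
Ligands are named alphabetically: ammine before hydroxo before pyridine.

diamminedihydroxobis(pyridine)niobium(V) chloride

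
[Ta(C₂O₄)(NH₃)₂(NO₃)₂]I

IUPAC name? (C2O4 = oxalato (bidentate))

diamminedinitratooxalatotantalum(V) iodide

The 1 iodide counter-ion carries a total charge of -1, so each complex ion is 1+.
Ligand charges: 1×oxalato (-2 each), 2×nitrato (-1 each), 2×ammine (neutral); total -4. So Ta + (-4) = 1+, giving Ta = +5.
Ligands are named alphabetically: ammine before nitrato before oxalato.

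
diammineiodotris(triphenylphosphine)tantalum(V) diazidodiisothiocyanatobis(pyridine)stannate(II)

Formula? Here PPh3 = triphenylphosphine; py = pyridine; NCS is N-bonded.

Cation [Ta…]: ligand charges -1, Ta(V) ⇒ ion charge 4+.
Anion [Sn…]: ligand charges -4, Sn(II) ⇒ ion charge 2−.
One 4+ cation requires 2 of the 2− anion.

[TaI(NH3)2(PPh3)3][Sn(N3)2(NCS)2(py)2]2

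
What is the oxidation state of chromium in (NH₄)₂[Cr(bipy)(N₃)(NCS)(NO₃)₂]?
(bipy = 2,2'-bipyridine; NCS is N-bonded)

2 ammonium outside the brackets (+1 each) → the complex ion is 2−.
Ligand charges: 1×bipy neutral; 2×NO3 = -2; 1×N3 = -1; 1×NCS = -1; sum -4.
Cr + (-4) = 2− ⇒ Cr is +2.

+2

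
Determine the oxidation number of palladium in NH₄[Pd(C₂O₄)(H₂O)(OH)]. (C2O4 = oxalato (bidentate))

+2

1 ammonium outside the brackets (+1 each) → the complex ion is 1−.
Ligand charges: 1×C2O4 = -2; 1×H2O neutral; 1×OH = -1; sum -3.
Pd + (-3) = 1− ⇒ Pd is +2.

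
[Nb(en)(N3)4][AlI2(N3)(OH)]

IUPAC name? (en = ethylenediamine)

Both ions are complex: the cation is named first with the plain metal name, the anion second with the -ate form; each ion's ligands are alphabetised independently.
Aluminium is always +3 in its complexes; the anion's ligand charges sum to -4, so the complex anion is 1−.
A 1:1 salt means the cation carries the equal and opposite charge, 1+.
Cation: ligand charges sum to -4; for the ion to be 1+, Nb = +5.

tetraazido(ethylenediamine)niobium(V) azidohydroxodiiodoaluminate(III)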